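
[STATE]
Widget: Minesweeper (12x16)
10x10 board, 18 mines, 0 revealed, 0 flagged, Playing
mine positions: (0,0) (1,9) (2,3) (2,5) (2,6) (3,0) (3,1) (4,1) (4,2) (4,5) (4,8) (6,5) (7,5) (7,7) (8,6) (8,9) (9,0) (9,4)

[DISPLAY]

■■■■■■■■■■  
■■■■■■■■■■  
■■■■■■■■■■  
■■■■■■■■■■  
■■■■■■■■■■  
■■■■■■■■■■  
■■■■■■■■■■  
■■■■■■■■■■  
■■■■■■■■■■  
■■■■■■■■■■  
            
            
            
            
            
            


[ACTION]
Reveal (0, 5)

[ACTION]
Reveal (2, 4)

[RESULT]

■1      1■  
■11122211■  
■■■■2■■■■■  
■■■■■■■■■■  
■■■■■■■■■■  
■■■■■■■■■■  
■■■■■■■■■■  
■■■■■■■■■■  
■■■■■■■■■■  
■■■■■■■■■■  
            
            
            
            
            
            


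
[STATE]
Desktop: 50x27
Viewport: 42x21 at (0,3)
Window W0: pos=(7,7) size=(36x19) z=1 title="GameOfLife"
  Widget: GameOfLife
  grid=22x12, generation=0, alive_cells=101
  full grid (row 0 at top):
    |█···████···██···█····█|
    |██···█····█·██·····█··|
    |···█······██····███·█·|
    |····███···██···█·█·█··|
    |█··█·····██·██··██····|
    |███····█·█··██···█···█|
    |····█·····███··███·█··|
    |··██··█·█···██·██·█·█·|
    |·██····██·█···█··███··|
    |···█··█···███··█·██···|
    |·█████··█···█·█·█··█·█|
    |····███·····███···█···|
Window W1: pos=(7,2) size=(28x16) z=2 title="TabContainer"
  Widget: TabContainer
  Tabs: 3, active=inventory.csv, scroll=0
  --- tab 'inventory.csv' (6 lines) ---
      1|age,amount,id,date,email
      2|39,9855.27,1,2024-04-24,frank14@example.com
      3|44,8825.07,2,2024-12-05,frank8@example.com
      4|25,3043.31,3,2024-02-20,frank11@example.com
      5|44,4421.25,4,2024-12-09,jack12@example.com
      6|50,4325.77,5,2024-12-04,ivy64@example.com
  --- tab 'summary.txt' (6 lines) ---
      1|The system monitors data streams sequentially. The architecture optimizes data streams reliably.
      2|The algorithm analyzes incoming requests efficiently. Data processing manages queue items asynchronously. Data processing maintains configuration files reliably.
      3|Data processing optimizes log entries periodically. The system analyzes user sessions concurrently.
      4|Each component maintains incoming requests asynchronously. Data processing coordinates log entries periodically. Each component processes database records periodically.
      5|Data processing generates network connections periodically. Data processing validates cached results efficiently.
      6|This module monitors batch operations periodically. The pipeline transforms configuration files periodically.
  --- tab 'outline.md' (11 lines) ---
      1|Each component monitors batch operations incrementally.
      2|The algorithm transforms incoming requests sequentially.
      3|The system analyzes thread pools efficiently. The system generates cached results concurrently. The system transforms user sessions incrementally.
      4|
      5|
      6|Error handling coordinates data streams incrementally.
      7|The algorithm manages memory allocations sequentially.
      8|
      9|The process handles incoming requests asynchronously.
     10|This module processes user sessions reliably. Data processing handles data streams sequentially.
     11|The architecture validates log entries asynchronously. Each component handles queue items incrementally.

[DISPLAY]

       ┃ TabContainer             ┃       
       ┠──────────────────────────┨       
       ┃[inventory.csv]│ summary.t┃       
       ┃──────────────────────────┃       
       ┃age,amount,id,date,email  ┃━━━━━━━
       ┃39,9855.27,1,2024-04-24,fr┃       
       ┃44,8825.07,2,2024-12-05,fr┃───────
       ┃25,3043.31,3,2024-02-20,fr┃       
       ┃44,4421.25,4,2024-12-09,ja┃       
       ┃50,4325.77,5,2024-12-04,iv┃       
       ┃                          ┃       
       ┃                          ┃       
       ┃                          ┃       
       ┃                          ┃       
       ┗━━━━━━━━━━━━━━━━━━━━━━━━━━┛       
       ┃··██··█·█···██·██·█·█·            
       ┃·██····██·█···█··███··            
       ┃···█··█···███··█·██···            
       ┃·█████··█···█·█·█··█·█            
       ┃····███·····███···█···            
       ┃                                  


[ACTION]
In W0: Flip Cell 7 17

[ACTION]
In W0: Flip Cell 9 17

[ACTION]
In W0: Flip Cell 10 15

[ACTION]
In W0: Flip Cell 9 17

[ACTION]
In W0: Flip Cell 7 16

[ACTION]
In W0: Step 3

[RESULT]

       ┃ TabContainer             ┃       
       ┠──────────────────────────┨       
       ┃[inventory.csv]│ summary.t┃       
       ┃──────────────────────────┃       
       ┃age,amount,id,date,email  ┃━━━━━━━
       ┃39,9855.27,1,2024-04-24,fr┃       
       ┃44,8825.07,2,2024-12-05,fr┃───────
       ┃25,3043.31,3,2024-02-20,fr┃       
       ┃44,4421.25,4,2024-12-09,ja┃       
       ┃50,4325.77,5,2024-12-04,iv┃       
       ┃                          ┃       
       ┃                          ┃       
       ┃                          ┃       
       ┃                          ┃       
       ┗━━━━━━━━━━━━━━━━━━━━━━━━━━┛       
       ┃███···██··█··█·····██·            
       ┃·██··██···█·██········            
       ┃····█···████·█·█······            
       ┃·····█·█····█·········            
       ┃······················            
       ┃                                  


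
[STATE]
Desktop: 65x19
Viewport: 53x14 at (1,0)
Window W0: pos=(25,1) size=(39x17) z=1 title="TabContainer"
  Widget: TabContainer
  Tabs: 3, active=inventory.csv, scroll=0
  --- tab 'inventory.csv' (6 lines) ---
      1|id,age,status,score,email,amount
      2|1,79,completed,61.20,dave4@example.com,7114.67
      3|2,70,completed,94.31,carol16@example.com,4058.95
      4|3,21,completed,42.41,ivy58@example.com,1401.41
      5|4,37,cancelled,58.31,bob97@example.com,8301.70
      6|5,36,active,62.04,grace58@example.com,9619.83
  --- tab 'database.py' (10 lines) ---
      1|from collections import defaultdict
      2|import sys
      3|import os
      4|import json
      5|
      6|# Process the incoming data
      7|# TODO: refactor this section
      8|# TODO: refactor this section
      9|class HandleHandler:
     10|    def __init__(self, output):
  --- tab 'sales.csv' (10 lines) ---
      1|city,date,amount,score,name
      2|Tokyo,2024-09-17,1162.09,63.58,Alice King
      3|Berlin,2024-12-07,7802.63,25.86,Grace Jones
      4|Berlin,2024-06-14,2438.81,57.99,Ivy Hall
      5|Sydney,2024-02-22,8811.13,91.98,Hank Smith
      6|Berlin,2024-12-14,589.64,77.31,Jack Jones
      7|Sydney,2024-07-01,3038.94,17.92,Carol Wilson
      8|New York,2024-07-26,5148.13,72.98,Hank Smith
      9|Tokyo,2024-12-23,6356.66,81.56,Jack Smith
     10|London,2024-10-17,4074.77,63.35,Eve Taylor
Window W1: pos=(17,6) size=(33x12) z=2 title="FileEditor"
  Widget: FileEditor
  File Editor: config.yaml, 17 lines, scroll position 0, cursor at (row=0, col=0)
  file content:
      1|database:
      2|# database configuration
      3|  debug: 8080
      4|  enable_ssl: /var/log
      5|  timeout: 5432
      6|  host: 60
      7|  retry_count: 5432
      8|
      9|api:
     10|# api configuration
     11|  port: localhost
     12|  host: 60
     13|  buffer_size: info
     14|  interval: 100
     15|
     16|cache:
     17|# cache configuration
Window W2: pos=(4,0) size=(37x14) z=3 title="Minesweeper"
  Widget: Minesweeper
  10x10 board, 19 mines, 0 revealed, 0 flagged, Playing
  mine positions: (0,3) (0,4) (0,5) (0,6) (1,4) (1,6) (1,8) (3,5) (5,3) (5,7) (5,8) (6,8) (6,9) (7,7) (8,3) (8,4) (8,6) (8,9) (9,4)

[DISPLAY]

   ┏━━━━━━━━━━━━━━━━━━━━━━━━━━━━━━━━━━━┓             
   ┃ Minesweeper                       ┃━━━━━━━━━━━━━
   ┠───────────────────────────────────┨             
   ┃■■■■■■■■■■                         ┃─────────────
   ┃■■■■■■■■■■                         ┃│ database.py
   ┃■■■■■■■■■■                         ┃─────────────
   ┃■■■■■■■■■■                         ┃━━━━━━━━┓l,am
   ┃■■■■■■■■■■                         ┃        ┃e4@e
   ┃■■■■■■■■■■                         ┃────────┨ol16
   ┃■■■■■■■■■■                         ┃       ▲┃58@e
   ┃■■■■■■■■■■                         ┃n      █┃97@e
   ┃■■■■■■■■■■                         ┃       ░┃8@ex
   ┃■■■■■■■■■■                         ┃       ░┃    
   ┗━━━━━━━━━━━━━━━━━━━━━━━━━━━━━━━━━━━┛       ░┃    


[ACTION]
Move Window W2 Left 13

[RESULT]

━━━━━━━━━━━━━━━━━━━━━━━━━━━━━━━━━━━┓                 
 Minesweeper                       ┃━━━━━━━━━━━━━━━━━
───────────────────────────────────┨er               
■■■■■■■■■■                         ┃─────────────────
■■■■■■■■■■                         ┃csv]│ database.py
■■■■■■■■■■                         ┃─────────────────
■■■■■■■■■■                         ┃━━━━━━━━━━━━┓l,am
■■■■■■■■■■                         ┃            ┃e4@e
■■■■■■■■■■                         ┃────────────┨ol16
■■■■■■■■■■                         ┃           ▲┃58@e
■■■■■■■■■■                         ┃ation      █┃97@e
■■■■■■■■■■                         ┃           ░┃8@ex
■■■■■■■■■■                         ┃log        ░┃    
━━━━━━━━━━━━━━━━━━━━━━━━━━━━━━━━━━━┛           ░┃    


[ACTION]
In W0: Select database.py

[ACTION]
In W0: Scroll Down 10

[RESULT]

━━━━━━━━━━━━━━━━━━━━━━━━━━━━━━━━━━━┓                 
 Minesweeper                       ┃━━━━━━━━━━━━━━━━━
───────────────────────────────────┨er               
■■■■■■■■■■                         ┃─────────────────
■■■■■■■■■■                         ┃csv │[database.py
■■■■■■■■■■                         ┃─────────────────
■■■■■■■■■■                         ┃━━━━━━━━━━━━┓utpu
■■■■■■■■■■                         ┃            ┃    
■■■■■■■■■■                         ┃────────────┨    
■■■■■■■■■■                         ┃           ▲┃    
■■■■■■■■■■                         ┃ation      █┃    
■■■■■■■■■■                         ┃           ░┃    
■■■■■■■■■■                         ┃log        ░┃    
━━━━━━━━━━━━━━━━━━━━━━━━━━━━━━━━━━━┛           ░┃    


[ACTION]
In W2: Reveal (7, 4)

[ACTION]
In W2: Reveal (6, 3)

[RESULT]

━━━━━━━━━━━━━━━━━━━━━━━━━━━━━━━━━━━┓                 
 Minesweeper                       ┃━━━━━━━━━━━━━━━━━
───────────────────────────────────┨er               
■■■■■■■■■■                         ┃─────────────────
■■■■■■■■■■                         ┃csv │[database.py
■■■■■■■■■■                         ┃─────────────────
■■■■■■■■■■                         ┃━━━━━━━━━━━━┓utpu
■■■■■■■■■■                         ┃            ┃    
■■■■■■■■■■                         ┃────────────┨    
■■■1■■■■■■                         ┃           ▲┃    
■■■■2■■■■■                         ┃ation      █┃    
■■■■■■■■■■                         ┃           ░┃    
■■■■■■■■■■                         ┃log        ░┃    
━━━━━━━━━━━━━━━━━━━━━━━━━━━━━━━━━━━┛           ░┃    


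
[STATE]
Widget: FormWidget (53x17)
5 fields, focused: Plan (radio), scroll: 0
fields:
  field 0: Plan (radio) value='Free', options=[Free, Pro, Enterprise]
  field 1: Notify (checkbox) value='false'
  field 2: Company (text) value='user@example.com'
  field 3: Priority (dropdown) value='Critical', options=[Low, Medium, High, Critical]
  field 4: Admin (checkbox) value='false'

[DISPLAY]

> Plan:       (●) Free  ( ) Pro  ( ) Enterprise      
  Notify:     [ ]                                    
  Company:    [user@example.com                     ]
  Priority:   [Critical                            ▼]
  Admin:      [ ]                                    
                                                     
                                                     
                                                     
                                                     
                                                     
                                                     
                                                     
                                                     
                                                     
                                                     
                                                     
                                                     


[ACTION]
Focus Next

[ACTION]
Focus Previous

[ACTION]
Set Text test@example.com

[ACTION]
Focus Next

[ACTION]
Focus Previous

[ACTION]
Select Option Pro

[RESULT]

> Plan:       ( ) Free  (●) Pro  ( ) Enterprise      
  Notify:     [ ]                                    
  Company:    [user@example.com                     ]
  Priority:   [Critical                            ▼]
  Admin:      [ ]                                    
                                                     
                                                     
                                                     
                                                     
                                                     
                                                     
                                                     
                                                     
                                                     
                                                     
                                                     
                                                     


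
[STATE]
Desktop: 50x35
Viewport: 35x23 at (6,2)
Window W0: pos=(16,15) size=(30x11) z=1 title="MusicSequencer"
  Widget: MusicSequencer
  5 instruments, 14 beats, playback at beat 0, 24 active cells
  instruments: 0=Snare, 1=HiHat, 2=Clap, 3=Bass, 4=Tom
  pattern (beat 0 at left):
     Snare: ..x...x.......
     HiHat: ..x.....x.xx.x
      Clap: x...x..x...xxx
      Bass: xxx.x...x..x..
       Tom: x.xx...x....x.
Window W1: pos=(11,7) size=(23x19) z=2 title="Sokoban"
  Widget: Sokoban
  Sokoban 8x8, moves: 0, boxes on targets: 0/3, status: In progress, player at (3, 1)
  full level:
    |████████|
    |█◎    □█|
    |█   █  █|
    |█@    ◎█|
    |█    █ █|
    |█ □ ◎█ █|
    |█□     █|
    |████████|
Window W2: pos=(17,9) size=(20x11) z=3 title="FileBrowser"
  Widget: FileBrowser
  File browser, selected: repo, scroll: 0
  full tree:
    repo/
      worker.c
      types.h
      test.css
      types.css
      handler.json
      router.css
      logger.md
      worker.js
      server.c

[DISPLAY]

                                   
                                   
                                   
                                   
                                   
     ┏━━━━━━━━━━━━━━━━━━━━━┓       
     ┃ Sokoban             ┃       
     ┠─────┏━━━━━━━━━━━━━━━━━━┓    
     ┃█████┃ FileBrowser      ┃    
     ┃█◎   ┠──────────────────┨    
     ┃█   █┃> [-] repo/       ┃    
     ┃█@   ┃    worker.c      ┃    
     ┃█    ┃    types.h       ┃    
     ┃█ □ ◎┃    test.css      ┃━━━━
     ┃█□   ┃    types.css     ┃    
     ┃█████┃    handler.json  ┃────
     ┃Moves┃    router.css    ┃    
     ┃     ┗━━━━━━━━━━━━━━━━━━┛    
     ┃                     ┃█·█    
     ┃                     ┃███    
     ┃                     ┃█··    
     ┃                     ┃·█·    
     ┃                     ┃       


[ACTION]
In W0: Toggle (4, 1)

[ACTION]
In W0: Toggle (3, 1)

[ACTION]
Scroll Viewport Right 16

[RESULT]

                                   
                                   
                                   
                                   
                                   
━━━━━━━━━━━━━━━━━━┓                
koban             ┃                
──┏━━━━━━━━━━━━━━━━━━┓             
██┃ FileBrowser      ┃             
  ┠──────────────────┨             
 █┃> [-] repo/       ┃             
  ┃    worker.c      ┃             
  ┃    types.h       ┃             
 ◎┃    test.css      ┃━━━━━━━━┓    
  ┃    types.css     ┃        ┃    
██┃    handler.json  ┃────────┨    
es┃    router.css    ┃        ┃    
  ┗━━━━━━━━━━━━━━━━━━┛        ┃    
                  ┃█·█        ┃    
                  ┃███        ┃    
                  ┃█··        ┃    
                  ┃·█·        ┃    
                  ┃           ┃    


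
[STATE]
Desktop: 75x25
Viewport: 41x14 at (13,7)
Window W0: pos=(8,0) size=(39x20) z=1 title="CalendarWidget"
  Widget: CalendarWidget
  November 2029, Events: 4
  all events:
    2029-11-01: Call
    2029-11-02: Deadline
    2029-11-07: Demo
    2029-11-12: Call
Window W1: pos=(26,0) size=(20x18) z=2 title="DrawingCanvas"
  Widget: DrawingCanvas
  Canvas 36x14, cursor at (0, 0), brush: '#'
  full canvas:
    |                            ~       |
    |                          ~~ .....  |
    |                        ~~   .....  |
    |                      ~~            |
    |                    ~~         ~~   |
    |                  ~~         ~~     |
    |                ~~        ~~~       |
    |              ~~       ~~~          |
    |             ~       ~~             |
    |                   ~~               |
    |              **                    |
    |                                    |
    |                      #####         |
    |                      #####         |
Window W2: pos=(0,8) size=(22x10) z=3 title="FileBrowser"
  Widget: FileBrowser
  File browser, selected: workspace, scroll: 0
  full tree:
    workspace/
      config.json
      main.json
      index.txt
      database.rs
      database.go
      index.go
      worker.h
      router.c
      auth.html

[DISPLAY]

13 14 15 16 1┃                  ┃┃       
━━━━━━━━┓3 24┃                  ┃┃       
        ┃0   ┃                ~~┃┃       
────────┨    ┃              ~~  ┃┃       
ace/    ┃    ┃             ~    ┃┃       
son     ┃    ┃                  ┃┃       
n       ┃    ┃              **  ┃┃       
t       ┃    ┃                  ┃┃       
.rs     ┃    ┃                  ┃┃       
.go     ┃    ┃                  ┃┃       
━━━━━━━━┛    ┗━━━━━━━━━━━━━━━━━━┛┃       
                                 ┃       
━━━━━━━━━━━━━━━━━━━━━━━━━━━━━━━━━┛       
                                         


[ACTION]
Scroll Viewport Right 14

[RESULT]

                  ┃┃                     
                  ┃┃                     
                ~~┃┃                     
              ~~  ┃┃                     
             ~    ┃┃                     
                  ┃┃                     
              **  ┃┃                     
                  ┃┃                     
                  ┃┃                     
                  ┃┃                     
━━━━━━━━━━━━━━━━━━┛┃                     
                   ┃                     
━━━━━━━━━━━━━━━━━━━┛                     
                                         


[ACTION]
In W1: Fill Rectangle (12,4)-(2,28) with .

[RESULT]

    ..............┃┃                     
    ..............┃┃                     
    ..............┃┃                     
    ..............┃┃                     
    ..............┃┃                     
    ..............┃┃                     
    ..............┃┃                     
    ..............┃┃                     
    ..............┃┃                     
                  ┃┃                     
━━━━━━━━━━━━━━━━━━┛┃                     
                   ┃                     
━━━━━━━━━━━━━━━━━━━┛                     
                                         


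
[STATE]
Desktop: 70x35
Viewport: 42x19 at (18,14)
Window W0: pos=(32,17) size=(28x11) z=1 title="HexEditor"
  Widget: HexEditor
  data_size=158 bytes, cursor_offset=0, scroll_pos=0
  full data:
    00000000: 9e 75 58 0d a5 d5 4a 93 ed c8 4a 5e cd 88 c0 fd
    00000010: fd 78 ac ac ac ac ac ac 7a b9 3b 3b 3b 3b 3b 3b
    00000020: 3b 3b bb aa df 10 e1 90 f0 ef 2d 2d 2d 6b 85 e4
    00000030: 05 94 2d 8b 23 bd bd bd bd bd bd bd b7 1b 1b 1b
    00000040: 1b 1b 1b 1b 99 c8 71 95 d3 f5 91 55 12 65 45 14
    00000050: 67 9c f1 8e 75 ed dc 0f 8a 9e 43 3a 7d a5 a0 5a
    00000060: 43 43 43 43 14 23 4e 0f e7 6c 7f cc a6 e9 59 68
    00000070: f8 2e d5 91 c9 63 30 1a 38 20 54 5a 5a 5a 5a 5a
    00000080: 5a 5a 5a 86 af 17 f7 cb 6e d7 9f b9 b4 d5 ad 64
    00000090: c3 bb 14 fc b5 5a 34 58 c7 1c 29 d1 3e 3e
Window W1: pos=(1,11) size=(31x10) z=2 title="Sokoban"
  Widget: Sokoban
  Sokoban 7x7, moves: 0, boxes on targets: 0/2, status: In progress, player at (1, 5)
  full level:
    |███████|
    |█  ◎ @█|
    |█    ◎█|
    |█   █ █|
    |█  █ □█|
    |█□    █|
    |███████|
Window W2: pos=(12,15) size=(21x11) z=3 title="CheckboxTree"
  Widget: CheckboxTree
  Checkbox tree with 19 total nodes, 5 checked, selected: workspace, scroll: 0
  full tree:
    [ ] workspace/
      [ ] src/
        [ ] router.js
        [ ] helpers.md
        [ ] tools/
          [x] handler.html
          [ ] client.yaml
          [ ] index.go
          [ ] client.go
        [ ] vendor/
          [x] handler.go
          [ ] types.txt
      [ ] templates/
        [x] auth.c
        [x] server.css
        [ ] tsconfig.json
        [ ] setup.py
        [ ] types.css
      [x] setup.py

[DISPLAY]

             ┃                            
━━━━━━━━━━━━━━┓                           
kboxTree      ┃                           
──────────────┨━━━━━━━━━━━━━━━━━━━━━━━━━━┓
workspace/    ┃ HexEditor                ┃
] src/        ┃──────────────────────────┨
[ ] router.js ┃00000000  9E 75 58 0d a5 d┃
[ ] helpers.md┃00000010  fd 78 ac ac ac a┃
[-] tools/    ┃00000020  3b 3b bb aa df 1┃
  [x] handler.┃00000030  05 94 2d 8b 23 b┃
  [ ] client.y┃00000040  1b 1b 1b 1b 99 c┃
━━━━━━━━━━━━━━┛00000050  67 9c f1 8e 75 e┃
              ┃00000060  43 43 43 43 14 2┃
              ┗━━━━━━━━━━━━━━━━━━━━━━━━━━┛
                                          
                                          
                                          
                                          
                                          


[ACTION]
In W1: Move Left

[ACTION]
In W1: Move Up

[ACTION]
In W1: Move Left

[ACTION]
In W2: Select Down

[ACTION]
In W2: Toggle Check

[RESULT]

             ┃                            
━━━━━━━━━━━━━━┓                           
kboxTree      ┃                           
──────────────┨━━━━━━━━━━━━━━━━━━━━━━━━━━┓
workspace/    ┃ HexEditor                ┃
] src/        ┃──────────────────────────┨
[x] router.js ┃00000000  9E 75 58 0d a5 d┃
[x] helpers.md┃00000010  fd 78 ac ac ac a┃
[x] tools/    ┃00000020  3b 3b bb aa df 1┃
  [x] handler.┃00000030  05 94 2d 8b 23 b┃
  [x] client.y┃00000040  1b 1b 1b 1b 99 c┃
━━━━━━━━━━━━━━┛00000050  67 9c f1 8e 75 e┃
              ┃00000060  43 43 43 43 14 2┃
              ┗━━━━━━━━━━━━━━━━━━━━━━━━━━┛
                                          
                                          
                                          
                                          
                                          


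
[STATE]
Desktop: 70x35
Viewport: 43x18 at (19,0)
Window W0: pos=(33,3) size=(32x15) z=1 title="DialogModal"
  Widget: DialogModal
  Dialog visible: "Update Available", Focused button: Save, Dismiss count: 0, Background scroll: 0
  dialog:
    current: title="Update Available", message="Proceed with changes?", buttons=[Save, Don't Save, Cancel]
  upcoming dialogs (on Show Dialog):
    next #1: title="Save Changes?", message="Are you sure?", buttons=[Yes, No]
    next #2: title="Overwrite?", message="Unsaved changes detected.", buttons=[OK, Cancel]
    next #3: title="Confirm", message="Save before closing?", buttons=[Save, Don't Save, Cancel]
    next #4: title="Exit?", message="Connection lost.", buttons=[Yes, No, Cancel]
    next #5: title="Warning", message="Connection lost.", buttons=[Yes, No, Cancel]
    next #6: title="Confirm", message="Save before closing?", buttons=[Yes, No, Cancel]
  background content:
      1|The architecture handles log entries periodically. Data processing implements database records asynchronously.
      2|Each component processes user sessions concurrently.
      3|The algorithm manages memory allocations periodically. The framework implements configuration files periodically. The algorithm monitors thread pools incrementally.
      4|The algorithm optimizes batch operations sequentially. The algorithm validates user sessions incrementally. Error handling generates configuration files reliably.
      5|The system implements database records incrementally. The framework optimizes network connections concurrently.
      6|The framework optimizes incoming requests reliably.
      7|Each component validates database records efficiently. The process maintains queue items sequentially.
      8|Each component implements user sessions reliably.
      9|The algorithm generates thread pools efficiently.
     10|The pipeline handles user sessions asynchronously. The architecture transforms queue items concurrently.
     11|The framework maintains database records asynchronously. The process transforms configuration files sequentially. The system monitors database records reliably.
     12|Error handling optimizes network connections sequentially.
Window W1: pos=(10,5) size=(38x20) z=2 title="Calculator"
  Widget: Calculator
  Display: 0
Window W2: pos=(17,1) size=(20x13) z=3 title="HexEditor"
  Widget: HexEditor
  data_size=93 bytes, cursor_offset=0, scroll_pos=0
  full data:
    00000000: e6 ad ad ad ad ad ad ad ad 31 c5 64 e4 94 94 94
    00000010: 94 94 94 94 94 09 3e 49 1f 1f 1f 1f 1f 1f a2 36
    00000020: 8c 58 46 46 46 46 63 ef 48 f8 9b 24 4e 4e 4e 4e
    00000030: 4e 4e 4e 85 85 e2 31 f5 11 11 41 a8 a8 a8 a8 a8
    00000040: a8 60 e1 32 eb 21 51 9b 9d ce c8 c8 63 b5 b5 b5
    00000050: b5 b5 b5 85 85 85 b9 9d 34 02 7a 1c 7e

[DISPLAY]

                                           
━━━━━━━━━━━━━━━━━┓                         
HexEditor        ┃                         
─────────────────┨━━━━━━━━━━━━━━━━━━━━━━━━━
0000000  E6 ad ad┃alogModal                
0000010  94 94 94┃━━━━━━━━━━┓──────────────
0000020  8c 58 46┃          ┃re handles log
0000030  4e 4e 4e┃──────────┨ processes use
0000040  a8 60 e1┃         0┃manages memory
0000050  b5 b5 b5┃          ┃─────────────┐
                 ┃          ┃Available    │
                 ┃          ┃th changes?  │
                 ┃          ┃'t Save   Can│
━━━━━━━━━━━━━━━━━┛          ┃─────────────┘
│ 3 │ - │                   ┃generates thre
┼───┼───┤                   ┃andles user se
│ = │ + │                   ┃maintains data
┼───┼───┤                   ┃━━━━━━━━━━━━━━


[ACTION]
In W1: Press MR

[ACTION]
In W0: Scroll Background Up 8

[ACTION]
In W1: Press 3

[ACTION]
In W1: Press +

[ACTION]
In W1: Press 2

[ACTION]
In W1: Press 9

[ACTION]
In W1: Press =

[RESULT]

                                           
━━━━━━━━━━━━━━━━━┓                         
HexEditor        ┃                         
─────────────────┨━━━━━━━━━━━━━━━━━━━━━━━━━
0000000  E6 ad ad┃alogModal                
0000010  94 94 94┃━━━━━━━━━━┓──────────────
0000020  8c 58 46┃          ┃re handles log
0000030  4e 4e 4e┃──────────┨ processes use
0000040  a8 60 e1┃        32┃manages memory
0000050  b5 b5 b5┃          ┃─────────────┐
                 ┃          ┃Available    │
                 ┃          ┃th changes?  │
                 ┃          ┃'t Save   Can│
━━━━━━━━━━━━━━━━━┛          ┃─────────────┘
│ 3 │ - │                   ┃generates thre
┼───┼───┤                   ┃andles user se
│ = │ + │                   ┃maintains data
┼───┼───┤                   ┃━━━━━━━━━━━━━━


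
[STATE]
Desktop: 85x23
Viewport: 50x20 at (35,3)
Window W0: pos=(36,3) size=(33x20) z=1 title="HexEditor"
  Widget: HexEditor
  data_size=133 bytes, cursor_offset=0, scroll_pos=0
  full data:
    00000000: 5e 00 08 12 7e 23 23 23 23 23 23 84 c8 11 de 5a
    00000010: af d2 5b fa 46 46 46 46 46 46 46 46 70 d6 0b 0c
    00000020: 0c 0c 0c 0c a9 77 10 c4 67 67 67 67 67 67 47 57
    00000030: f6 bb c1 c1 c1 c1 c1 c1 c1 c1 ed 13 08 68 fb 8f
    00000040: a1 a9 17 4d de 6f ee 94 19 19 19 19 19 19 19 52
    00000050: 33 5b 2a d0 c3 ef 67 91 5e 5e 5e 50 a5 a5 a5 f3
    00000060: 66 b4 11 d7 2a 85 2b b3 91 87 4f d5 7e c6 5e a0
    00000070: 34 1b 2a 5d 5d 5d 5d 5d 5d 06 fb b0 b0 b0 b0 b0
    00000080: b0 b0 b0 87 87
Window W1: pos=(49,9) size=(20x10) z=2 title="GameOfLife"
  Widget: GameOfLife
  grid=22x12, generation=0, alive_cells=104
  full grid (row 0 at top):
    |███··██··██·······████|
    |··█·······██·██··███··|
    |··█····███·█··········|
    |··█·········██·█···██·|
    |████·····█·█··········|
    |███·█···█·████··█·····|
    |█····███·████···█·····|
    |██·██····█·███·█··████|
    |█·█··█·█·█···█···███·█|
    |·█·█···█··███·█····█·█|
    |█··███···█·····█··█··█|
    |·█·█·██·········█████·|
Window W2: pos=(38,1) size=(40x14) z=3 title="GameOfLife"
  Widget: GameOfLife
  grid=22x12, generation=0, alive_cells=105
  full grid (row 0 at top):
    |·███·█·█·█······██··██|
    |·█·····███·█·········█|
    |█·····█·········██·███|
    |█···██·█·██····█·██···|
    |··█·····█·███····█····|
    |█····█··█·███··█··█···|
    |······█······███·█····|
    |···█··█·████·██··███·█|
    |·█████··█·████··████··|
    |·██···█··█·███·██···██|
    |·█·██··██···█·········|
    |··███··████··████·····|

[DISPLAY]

 ┏━┠──────────────────────────────────────┨       
 ┃ ┃Gen: 0                                ┃       
 ┠─┃·█·····███·█·········█                ┃       
 ┃0┃█·····█·········██·███                ┃       
 ┃0┃█···██·█·██····█·██···                ┃       
 ┃0┃··█·····█·███····█····                ┃       
 ┃0┃█····█··█·███··█··█···                ┃       
 ┃0┃······█······███·█····                ┃       
 ┃0┃···█··█·████·██··███·█                ┃       
 ┃0┃·█████··█·████··████··                ┃       
 ┃0┃·██···█··█·███·██···██                ┃       
 ┃0┗━━━━━━━━━━━━━━━━━━━━━━━━━━━━━━━━━━━━━━┛       
 ┃            ┃█·█···█·████··█···┃                
 ┃            ┃···███·████···█···┃                
 ┃            ┃·██····█·███·█··██┃                
 ┃            ┗━━━━━━━━━━━━━━━━━━┛                
 ┃                               ┃                
 ┃                               ┃                
 ┃                               ┃                
 ┗━━━━━━━━━━━━━━━━━━━━━━━━━━━━━━━┛                


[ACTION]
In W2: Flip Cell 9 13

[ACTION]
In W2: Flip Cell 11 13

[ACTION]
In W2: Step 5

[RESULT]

 ┏━┠──────────────────────────────────────┨       
 ┃ ┃Gen: 5                                ┃       
 ┠─┃·····█···█·█·····██·██                ┃       
 ┃0┃··█···███·███······█··                ┃       
 ┃0┃··███···█·██········█·                ┃       
 ┃0┃··███··██·········█··█                ┃       
 ┃0┃···██·█·█········█····                ┃       
 ┃0┃·····██·█·······█·····                ┃       
 ┃0┃··█·█·····██··········                ┃       
 ┃0┃·████···█·█··██······█                ┃       
 ┃0┃█·███····██··███··█·██                ┃       
 ┃0┗━━━━━━━━━━━━━━━━━━━━━━━━━━━━━━━━━━━━━━┛       
 ┃            ┃█·█···█·████··█···┃                
 ┃            ┃···███·████···█···┃                
 ┃            ┃·██····█·███·█··██┃                
 ┃            ┗━━━━━━━━━━━━━━━━━━┛                
 ┃                               ┃                
 ┃                               ┃                
 ┃                               ┃                
 ┗━━━━━━━━━━━━━━━━━━━━━━━━━━━━━━━┛                


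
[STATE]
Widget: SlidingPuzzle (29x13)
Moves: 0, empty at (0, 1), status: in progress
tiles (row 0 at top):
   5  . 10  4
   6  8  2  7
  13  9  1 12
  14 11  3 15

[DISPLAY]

┌────┬────┬────┬────┐        
│  5 │    │ 10 │  4 │        
├────┼────┼────┼────┤        
│  6 │  8 │  2 │  7 │        
├────┼────┼────┼────┤        
│ 13 │  9 │  1 │ 12 │        
├────┼────┼────┼────┤        
│ 14 │ 11 │  3 │ 15 │        
└────┴────┴────┴────┘        
Moves: 0                     
                             
                             
                             


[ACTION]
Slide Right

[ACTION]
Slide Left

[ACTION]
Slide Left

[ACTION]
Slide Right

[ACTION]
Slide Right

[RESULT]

┌────┬────┬────┬────┐        
│    │  5 │ 10 │  4 │        
├────┼────┼────┼────┤        
│  6 │  8 │  2 │  7 │        
├────┼────┼────┼────┤        
│ 13 │  9 │  1 │ 12 │        
├────┼────┼────┼────┤        
│ 14 │ 11 │  3 │ 15 │        
└────┴────┴────┴────┘        
Moves: 5                     
                             
                             
                             
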